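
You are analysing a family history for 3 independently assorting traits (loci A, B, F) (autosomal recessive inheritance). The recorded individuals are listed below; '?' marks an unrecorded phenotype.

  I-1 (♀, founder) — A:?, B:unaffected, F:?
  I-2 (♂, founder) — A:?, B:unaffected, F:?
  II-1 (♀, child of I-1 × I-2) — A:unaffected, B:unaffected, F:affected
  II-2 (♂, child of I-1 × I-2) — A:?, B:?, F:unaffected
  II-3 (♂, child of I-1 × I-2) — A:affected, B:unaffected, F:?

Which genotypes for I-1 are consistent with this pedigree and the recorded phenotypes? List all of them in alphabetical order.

A/I-1 ? ·: Aa|aa
A/I-2 ? ·: Aa|aa
A/II-1 un I-1×I-2: AA|Aa
A/II-2 ? I-1×I-2: AA|Aa|aa
A/II-3 aff I-1×I-2: aa
⇒ A over [I-1,I-2,II-1,II-2,II-3]: 10 consistent
B/I-1 un ·: BB|Bb
B/I-2 un ·: BB|Bb
B/II-1 un I-1×I-2: BB|Bb
B/II-2 ? I-1×I-2: BB|Bb|bb
B/II-3 un I-1×I-2: BB|Bb
⇒ B over [I-1,I-2,II-1,II-2,II-3]: 29 consistent
F/I-1 ? ·: Ff|ff
F/I-2 ? ·: Ff|ff
F/II-1 aff I-1×I-2: ff
F/II-2 un I-1×I-2: FF|Ff
F/II-3 ? I-1×I-2: FF|Ff|ff
⇒ F over [I-1,I-2,II-1,II-2,II-3]: 10 consistent

I-1 ∈ {Aa BB Ff, Aa BB ff, Aa Bb Ff, Aa Bb ff, aa BB Ff, aa BB ff, aa Bb Ff, aa Bb ff}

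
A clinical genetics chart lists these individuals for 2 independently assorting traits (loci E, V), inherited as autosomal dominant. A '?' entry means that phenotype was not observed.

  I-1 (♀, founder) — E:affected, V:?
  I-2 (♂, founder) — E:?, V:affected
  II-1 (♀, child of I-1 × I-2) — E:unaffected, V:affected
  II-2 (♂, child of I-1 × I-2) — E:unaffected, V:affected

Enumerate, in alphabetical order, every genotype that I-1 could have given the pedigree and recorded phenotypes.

E/I-1 aff ·: Ee
E/I-2 ? ·: ee|Ee
E/II-1 un I-1×I-2: ee
E/II-2 un I-1×I-2: ee
⇒ E over [I-1,I-2,II-1,II-2]: 2 consistent
V/I-1 ? ·: vv|Vv|VV
V/I-2 aff ·: Vv|VV
V/II-1 aff I-1×I-2: Vv|VV
V/II-2 aff I-1×I-2: Vv|VV
⇒ V over [I-1,I-2,II-1,II-2]: 15 consistent

I-1 ∈ {Ee VV, Ee Vv, Ee vv}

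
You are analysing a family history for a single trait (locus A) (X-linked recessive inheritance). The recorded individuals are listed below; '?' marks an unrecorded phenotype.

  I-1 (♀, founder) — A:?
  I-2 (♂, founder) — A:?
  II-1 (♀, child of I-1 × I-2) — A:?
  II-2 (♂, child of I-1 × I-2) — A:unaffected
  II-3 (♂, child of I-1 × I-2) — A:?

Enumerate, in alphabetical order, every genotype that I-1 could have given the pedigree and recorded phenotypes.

I-1 ∈ {X^AX^A, X^AX^a}

A/I-1 ? ·: X^AX^A|X^AX^a
A/I-2 ? ·: X^AY|X^aY
A/II-1 ? I-1×I-2: X^AX^A|X^AX^a|X^aX^a
A/II-2 un I-1×I-2: X^AY
A/II-3 ? I-1×I-2: X^AY|X^aY
⇒ A over [I-1,I-2,II-1,II-2,II-3]: 10 consistent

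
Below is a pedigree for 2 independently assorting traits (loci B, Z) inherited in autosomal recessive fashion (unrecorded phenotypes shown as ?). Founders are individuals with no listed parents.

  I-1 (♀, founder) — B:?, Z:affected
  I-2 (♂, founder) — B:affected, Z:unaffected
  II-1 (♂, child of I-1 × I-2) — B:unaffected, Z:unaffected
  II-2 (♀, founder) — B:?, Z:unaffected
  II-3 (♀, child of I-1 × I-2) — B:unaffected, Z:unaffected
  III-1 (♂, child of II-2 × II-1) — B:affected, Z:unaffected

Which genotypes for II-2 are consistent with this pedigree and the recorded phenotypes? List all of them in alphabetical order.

B/I-1 ? ·: BB|Bb
B/I-2 aff ·: bb
B/II-1 un I-1×I-2: Bb
B/II-2 ? ·: Bb|bb
B/II-3 un I-1×I-2: Bb
B/III-1 aff II-2×II-1: bb
⇒ B over [I-1,I-2,II-1,II-2,II-3,III-1]: 4 consistent
Z/I-1 aff ·: zz
Z/I-2 un ·: ZZ|Zz
Z/II-1 un I-1×I-2: Zz
Z/II-2 un ·: ZZ|Zz
Z/II-3 un I-1×I-2: Zz
Z/III-1 un II-2×II-1: ZZ|Zz
⇒ Z over [I-1,I-2,II-1,II-2,II-3,III-1]: 8 consistent

II-2 ∈ {Bb ZZ, Bb Zz, bb ZZ, bb Zz}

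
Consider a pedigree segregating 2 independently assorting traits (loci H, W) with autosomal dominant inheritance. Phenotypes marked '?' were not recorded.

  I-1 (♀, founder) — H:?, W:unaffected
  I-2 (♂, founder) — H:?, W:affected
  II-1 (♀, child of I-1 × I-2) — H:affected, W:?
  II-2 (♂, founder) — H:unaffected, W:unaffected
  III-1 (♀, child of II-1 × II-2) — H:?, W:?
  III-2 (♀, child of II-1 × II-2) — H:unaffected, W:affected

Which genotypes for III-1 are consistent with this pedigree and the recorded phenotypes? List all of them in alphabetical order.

H/I-1 ? ·: hh|Hh|HH
H/I-2 ? ·: hh|Hh|HH
H/II-1 aff I-1×I-2: Hh
H/II-2 un ·: hh
H/III-1 ? II-1×II-2: hh|Hh
H/III-2 un II-1×II-2: hh
⇒ H over [I-1,I-2,II-1,II-2,III-1,III-2]: 14 consistent
W/I-1 un ·: ww
W/I-2 aff ·: Ww|WW
W/II-1 ? I-1×I-2: Ww
W/II-2 un ·: ww
W/III-1 ? II-1×II-2: ww|Ww
W/III-2 aff II-1×II-2: Ww
⇒ W over [I-1,I-2,II-1,II-2,III-1,III-2]: 4 consistent

III-1 ∈ {Hh Ww, Hh ww, hh Ww, hh ww}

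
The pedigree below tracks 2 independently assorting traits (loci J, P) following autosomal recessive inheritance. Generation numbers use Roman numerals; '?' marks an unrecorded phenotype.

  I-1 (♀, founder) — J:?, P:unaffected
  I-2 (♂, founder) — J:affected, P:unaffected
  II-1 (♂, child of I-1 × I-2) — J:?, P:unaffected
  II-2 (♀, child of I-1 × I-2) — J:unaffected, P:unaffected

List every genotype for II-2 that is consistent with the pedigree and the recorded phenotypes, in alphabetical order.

II-2 ∈ {Jj PP, Jj Pp}

J/I-1 ? ·: JJ|Jj
J/I-2 aff ·: jj
J/II-1 ? I-1×I-2: Jj|jj
J/II-2 un I-1×I-2: Jj
⇒ J over [I-1,I-2,II-1,II-2]: 3 consistent
P/I-1 un ·: PP|Pp
P/I-2 un ·: PP|Pp
P/II-1 un I-1×I-2: PP|Pp
P/II-2 un I-1×I-2: PP|Pp
⇒ P over [I-1,I-2,II-1,II-2]: 13 consistent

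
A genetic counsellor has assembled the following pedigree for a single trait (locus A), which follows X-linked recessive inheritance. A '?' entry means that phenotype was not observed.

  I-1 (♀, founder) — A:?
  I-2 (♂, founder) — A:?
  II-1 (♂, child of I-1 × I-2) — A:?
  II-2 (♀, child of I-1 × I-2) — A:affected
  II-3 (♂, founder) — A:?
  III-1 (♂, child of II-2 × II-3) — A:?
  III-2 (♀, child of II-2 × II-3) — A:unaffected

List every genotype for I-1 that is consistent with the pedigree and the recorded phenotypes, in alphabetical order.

I-1 ∈ {X^AX^a, X^aX^a}

A/I-1 ? ·: X^AX^a|X^aX^a
A/I-2 ? ·: X^aY
A/II-1 ? I-1×I-2: X^AY|X^aY
A/II-2 aff I-1×I-2: X^aX^a
A/II-3 ? ·: X^AY
A/III-1 ? II-2×II-3: X^aY
A/III-2 un II-2×II-3: X^AX^a
⇒ A over [I-1,I-2,II-1,II-2,II-3,III-1,III-2]: 3 consistent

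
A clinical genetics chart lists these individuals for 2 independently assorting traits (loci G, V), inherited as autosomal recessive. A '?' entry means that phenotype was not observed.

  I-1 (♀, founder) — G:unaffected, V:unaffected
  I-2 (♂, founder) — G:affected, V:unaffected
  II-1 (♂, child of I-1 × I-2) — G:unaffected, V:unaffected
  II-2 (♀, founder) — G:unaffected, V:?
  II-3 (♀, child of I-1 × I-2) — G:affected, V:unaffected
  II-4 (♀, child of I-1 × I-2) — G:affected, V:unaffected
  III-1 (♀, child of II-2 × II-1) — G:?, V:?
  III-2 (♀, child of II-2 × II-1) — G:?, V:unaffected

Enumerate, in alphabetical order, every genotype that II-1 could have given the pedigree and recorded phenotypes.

II-1 ∈ {Gg VV, Gg Vv}

G/I-1 un ·: Gg
G/I-2 aff ·: gg
G/II-1 un I-1×I-2: Gg
G/II-2 un ·: GG|Gg
G/II-3 aff I-1×I-2: gg
G/II-4 aff I-1×I-2: gg
G/III-1 ? II-2×II-1: GG|Gg|gg
G/III-2 ? II-2×II-1: GG|Gg|gg
⇒ G over [I-1,I-2,II-1,II-2,II-3,II-4,III-1,III-2]: 13 consistent
V/I-1 un ·: VV|Vv
V/I-2 un ·: VV|Vv
V/II-1 un I-1×I-2: VV|Vv
V/II-2 ? ·: VV|Vv|vv
V/II-3 un I-1×I-2: VV|Vv
V/II-4 un I-1×I-2: VV|Vv
V/III-1 ? II-2×II-1: VV|Vv|vv
V/III-2 un II-2×II-1: VV|Vv
⇒ V over [I-1,I-2,II-1,II-2,II-3,II-4,III-1,III-2]: 222 consistent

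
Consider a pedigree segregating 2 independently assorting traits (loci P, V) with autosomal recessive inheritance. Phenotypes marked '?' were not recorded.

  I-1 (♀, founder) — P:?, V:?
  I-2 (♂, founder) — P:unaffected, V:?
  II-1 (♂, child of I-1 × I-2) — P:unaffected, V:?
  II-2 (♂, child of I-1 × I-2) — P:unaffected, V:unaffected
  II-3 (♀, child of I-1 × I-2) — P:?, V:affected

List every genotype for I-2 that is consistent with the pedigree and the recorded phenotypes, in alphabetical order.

P/I-1 ? ·: PP|Pp|pp
P/I-2 un ·: PP|Pp
P/II-1 un I-1×I-2: PP|Pp
P/II-2 un I-1×I-2: PP|Pp
P/II-3 ? I-1×I-2: PP|Pp|pp
⇒ P over [I-1,I-2,II-1,II-2,II-3]: 32 consistent
V/I-1 ? ·: Vv|vv
V/I-2 ? ·: Vv|vv
V/II-1 ? I-1×I-2: VV|Vv|vv
V/II-2 un I-1×I-2: VV|Vv
V/II-3 aff I-1×I-2: vv
⇒ V over [I-1,I-2,II-1,II-2,II-3]: 10 consistent

I-2 ∈ {PP Vv, PP vv, Pp Vv, Pp vv}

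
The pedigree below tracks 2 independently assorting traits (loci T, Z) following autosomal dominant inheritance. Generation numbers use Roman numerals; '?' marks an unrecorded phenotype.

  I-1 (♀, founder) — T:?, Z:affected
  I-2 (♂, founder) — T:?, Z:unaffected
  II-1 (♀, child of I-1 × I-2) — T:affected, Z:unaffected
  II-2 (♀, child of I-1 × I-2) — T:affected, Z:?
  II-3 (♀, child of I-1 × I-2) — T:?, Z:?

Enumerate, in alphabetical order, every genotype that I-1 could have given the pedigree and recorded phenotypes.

T/I-1 ? ·: tt|Tt|TT
T/I-2 ? ·: tt|Tt|TT
T/II-1 aff I-1×I-2: Tt|TT
T/II-2 aff I-1×I-2: Tt|TT
T/II-3 ? I-1×I-2: tt|Tt|TT
⇒ T over [I-1,I-2,II-1,II-2,II-3]: 35 consistent
Z/I-1 aff ·: Zz
Z/I-2 un ·: zz
Z/II-1 un I-1×I-2: zz
Z/II-2 ? I-1×I-2: zz|Zz
Z/II-3 ? I-1×I-2: zz|Zz
⇒ Z over [I-1,I-2,II-1,II-2,II-3]: 4 consistent

I-1 ∈ {TT Zz, Tt Zz, tt Zz}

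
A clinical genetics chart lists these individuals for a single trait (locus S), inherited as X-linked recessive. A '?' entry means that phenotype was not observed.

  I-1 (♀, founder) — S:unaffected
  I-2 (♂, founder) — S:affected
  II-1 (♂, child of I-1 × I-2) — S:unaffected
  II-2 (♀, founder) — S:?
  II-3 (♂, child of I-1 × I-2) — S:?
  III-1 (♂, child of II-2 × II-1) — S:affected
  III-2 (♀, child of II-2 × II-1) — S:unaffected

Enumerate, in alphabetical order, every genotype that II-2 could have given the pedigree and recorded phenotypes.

S/I-1 un ·: X^SX^S|X^SX^s
S/I-2 aff ·: X^sY
S/II-1 un I-1×I-2: X^SY
S/II-2 ? ·: X^SX^s|X^sX^s
S/II-3 ? I-1×I-2: X^SY|X^sY
S/III-1 aff II-2×II-1: X^sY
S/III-2 un II-2×II-1: X^SX^S|X^SX^s
⇒ S over [I-1,I-2,II-1,II-2,II-3,III-1,III-2]: 9 consistent

II-2 ∈ {X^SX^s, X^sX^s}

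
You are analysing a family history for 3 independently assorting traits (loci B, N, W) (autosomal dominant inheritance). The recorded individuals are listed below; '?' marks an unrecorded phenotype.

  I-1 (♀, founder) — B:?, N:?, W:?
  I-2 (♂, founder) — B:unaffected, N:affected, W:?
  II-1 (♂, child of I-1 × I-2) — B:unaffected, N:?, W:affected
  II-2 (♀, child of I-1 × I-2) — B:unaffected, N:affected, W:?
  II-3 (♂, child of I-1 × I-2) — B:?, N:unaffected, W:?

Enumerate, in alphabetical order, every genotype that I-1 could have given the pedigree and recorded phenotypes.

I-1 ∈ {Bb Nn WW, Bb Nn Ww, Bb Nn ww, Bb nn WW, Bb nn Ww, Bb nn ww, bb Nn WW, bb Nn Ww, bb Nn ww, bb nn WW, bb nn Ww, bb nn ww}

B/I-1 ? ·: bb|Bb
B/I-2 un ·: bb
B/II-1 un I-1×I-2: bb
B/II-2 un I-1×I-2: bb
B/II-3 ? I-1×I-2: bb|Bb
⇒ B over [I-1,I-2,II-1,II-2,II-3]: 3 consistent
N/I-1 ? ·: nn|Nn
N/I-2 aff ·: Nn
N/II-1 ? I-1×I-2: nn|Nn|NN
N/II-2 aff I-1×I-2: Nn|NN
N/II-3 un I-1×I-2: nn
⇒ N over [I-1,I-2,II-1,II-2,II-3]: 8 consistent
W/I-1 ? ·: ww|Ww|WW
W/I-2 ? ·: ww|Ww|WW
W/II-1 aff I-1×I-2: Ww|WW
W/II-2 ? I-1×I-2: ww|Ww|WW
W/II-3 ? I-1×I-2: ww|Ww|WW
⇒ W over [I-1,I-2,II-1,II-2,II-3]: 45 consistent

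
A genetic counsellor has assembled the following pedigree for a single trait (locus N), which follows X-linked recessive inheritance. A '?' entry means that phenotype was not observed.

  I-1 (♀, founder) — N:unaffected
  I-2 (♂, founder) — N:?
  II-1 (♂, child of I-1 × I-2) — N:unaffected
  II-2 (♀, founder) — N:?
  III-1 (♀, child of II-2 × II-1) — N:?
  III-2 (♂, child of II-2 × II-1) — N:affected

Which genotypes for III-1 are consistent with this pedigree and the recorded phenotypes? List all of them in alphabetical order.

N/I-1 un ·: X^NX^N|X^NX^n
N/I-2 ? ·: X^NY|X^nY
N/II-1 un I-1×I-2: X^NY
N/II-2 ? ·: X^NX^n|X^nX^n
N/III-1 ? II-2×II-1: X^NX^N|X^NX^n
N/III-2 aff II-2×II-1: X^nY
⇒ N over [I-1,I-2,II-1,II-2,III-1,III-2]: 12 consistent

III-1 ∈ {X^NX^N, X^NX^n}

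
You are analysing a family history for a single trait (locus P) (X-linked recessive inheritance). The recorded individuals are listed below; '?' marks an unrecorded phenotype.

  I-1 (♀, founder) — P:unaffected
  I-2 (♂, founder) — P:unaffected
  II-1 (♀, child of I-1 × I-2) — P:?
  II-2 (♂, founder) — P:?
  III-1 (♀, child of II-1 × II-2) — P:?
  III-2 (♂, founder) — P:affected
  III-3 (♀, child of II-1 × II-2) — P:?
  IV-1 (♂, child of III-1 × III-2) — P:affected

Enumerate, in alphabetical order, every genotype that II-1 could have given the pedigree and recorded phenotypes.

II-1 ∈ {X^PX^P, X^PX^p}

P/I-1 un ·: X^PX^P|X^PX^p
P/I-2 un ·: X^PY
P/II-1 ? I-1×I-2: X^PX^P|X^PX^p
P/II-2 ? ·: X^PY|X^pY
P/III-1 ? II-1×II-2: X^PX^p|X^pX^p
P/III-2 aff ·: X^pY
P/III-3 ? II-1×II-2: X^PX^P|X^PX^p|X^pX^p
P/IV-1 aff III-1×III-2: X^pY
⇒ P over [I-1,I-2,II-1,II-2,III-1,III-2,III-3,IV-1]: 8 consistent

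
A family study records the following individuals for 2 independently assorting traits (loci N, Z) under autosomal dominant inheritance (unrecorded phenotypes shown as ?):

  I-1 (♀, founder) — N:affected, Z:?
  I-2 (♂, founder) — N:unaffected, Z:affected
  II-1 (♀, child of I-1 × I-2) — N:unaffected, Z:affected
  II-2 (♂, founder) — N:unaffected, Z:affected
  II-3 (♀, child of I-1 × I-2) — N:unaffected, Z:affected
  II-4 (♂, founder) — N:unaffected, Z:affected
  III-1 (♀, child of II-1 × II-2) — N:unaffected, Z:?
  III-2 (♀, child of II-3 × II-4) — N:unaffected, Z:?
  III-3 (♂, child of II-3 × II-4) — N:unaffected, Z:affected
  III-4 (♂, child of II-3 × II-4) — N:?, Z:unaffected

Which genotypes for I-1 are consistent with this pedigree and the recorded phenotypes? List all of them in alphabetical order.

N/I-1 aff ·: Nn
N/I-2 un ·: nn
N/II-1 un I-1×I-2: nn
N/II-2 un ·: nn
N/II-3 un I-1×I-2: nn
N/II-4 un ·: nn
N/III-1 un II-1×II-2: nn
N/III-2 un II-3×II-4: nn
N/III-3 un II-3×II-4: nn
N/III-4 ? II-3×II-4: nn
⇒ N over [I-1,I-2,II-1,II-2,II-3,II-4,III-1,III-2,III-3,III-4]: 1 consistent
Z/I-1 ? ·: zz|Zz|ZZ
Z/I-2 aff ·: Zz|ZZ
Z/II-1 aff I-1×I-2: Zz|ZZ
Z/II-2 aff ·: Zz|ZZ
Z/II-3 aff I-1×I-2: Zz
Z/II-4 aff ·: Zz
Z/III-1 ? II-1×II-2: zz|Zz|ZZ
Z/III-2 ? II-3×II-4: zz|Zz|ZZ
Z/III-3 aff II-3×II-4: Zz|ZZ
Z/III-4 un II-3×II-4: zz
⇒ Z over [I-1,I-2,II-1,II-2,II-3,II-4,III-1,III-2,III-3,III-4]: 204 consistent

I-1 ∈ {Nn ZZ, Nn Zz, Nn zz}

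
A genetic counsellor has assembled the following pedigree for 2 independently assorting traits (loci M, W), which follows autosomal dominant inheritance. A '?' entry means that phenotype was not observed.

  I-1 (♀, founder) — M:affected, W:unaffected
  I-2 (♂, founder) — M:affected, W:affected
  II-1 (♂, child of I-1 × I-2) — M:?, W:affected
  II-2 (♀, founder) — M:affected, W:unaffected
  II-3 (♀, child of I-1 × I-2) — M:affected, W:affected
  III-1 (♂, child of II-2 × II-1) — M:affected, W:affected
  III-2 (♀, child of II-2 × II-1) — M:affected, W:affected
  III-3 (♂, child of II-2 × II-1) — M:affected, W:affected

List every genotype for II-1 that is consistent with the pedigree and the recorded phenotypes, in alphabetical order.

II-1 ∈ {MM Ww, Mm Ww, mm Ww}

M/I-1 aff ·: Mm|MM
M/I-2 aff ·: Mm|MM
M/II-1 ? I-1×I-2: mm|Mm|MM
M/II-2 aff ·: Mm|MM
M/II-3 aff I-1×I-2: Mm|MM
M/III-1 aff II-2×II-1: Mm|MM
M/III-2 aff II-2×II-1: Mm|MM
M/III-3 aff II-2×II-1: Mm|MM
⇒ M over [I-1,I-2,II-1,II-2,II-3,III-1,III-2,III-3]: 163 consistent
W/I-1 un ·: ww
W/I-2 aff ·: Ww|WW
W/II-1 aff I-1×I-2: Ww
W/II-2 un ·: ww
W/II-3 aff I-1×I-2: Ww
W/III-1 aff II-2×II-1: Ww
W/III-2 aff II-2×II-1: Ww
W/III-3 aff II-2×II-1: Ww
⇒ W over [I-1,I-2,II-1,II-2,II-3,III-1,III-2,III-3]: 2 consistent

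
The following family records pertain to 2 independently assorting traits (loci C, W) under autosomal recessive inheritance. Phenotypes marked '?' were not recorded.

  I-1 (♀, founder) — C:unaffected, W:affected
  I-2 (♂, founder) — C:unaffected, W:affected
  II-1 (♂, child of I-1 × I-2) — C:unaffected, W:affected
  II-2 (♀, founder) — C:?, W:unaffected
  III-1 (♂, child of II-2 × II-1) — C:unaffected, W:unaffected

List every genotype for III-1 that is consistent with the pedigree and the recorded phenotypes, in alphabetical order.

III-1 ∈ {CC Ww, Cc Ww}

C/I-1 un ·: CC|Cc
C/I-2 un ·: CC|Cc
C/II-1 un I-1×I-2: CC|Cc
C/II-2 ? ·: CC|Cc|cc
C/III-1 un II-2×II-1: CC|Cc
⇒ C over [I-1,I-2,II-1,II-2,III-1]: 31 consistent
W/I-1 aff ·: ww
W/I-2 aff ·: ww
W/II-1 aff I-1×I-2: ww
W/II-2 un ·: WW|Ww
W/III-1 un II-2×II-1: Ww
⇒ W over [I-1,I-2,II-1,II-2,III-1]: 2 consistent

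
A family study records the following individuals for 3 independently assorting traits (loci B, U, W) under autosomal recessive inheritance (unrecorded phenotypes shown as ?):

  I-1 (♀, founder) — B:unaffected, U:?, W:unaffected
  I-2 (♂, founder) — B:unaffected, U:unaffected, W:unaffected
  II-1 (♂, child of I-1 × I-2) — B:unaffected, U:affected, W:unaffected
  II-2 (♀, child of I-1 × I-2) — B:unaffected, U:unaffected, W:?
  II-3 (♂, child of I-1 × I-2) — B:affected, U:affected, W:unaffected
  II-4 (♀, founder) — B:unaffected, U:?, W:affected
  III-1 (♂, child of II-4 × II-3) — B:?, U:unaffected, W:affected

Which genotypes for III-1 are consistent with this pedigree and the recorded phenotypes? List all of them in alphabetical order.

B/I-1 un ·: Bb
B/I-2 un ·: Bb
B/II-1 un I-1×I-2: BB|Bb
B/II-2 un I-1×I-2: BB|Bb
B/II-3 aff I-1×I-2: bb
B/II-4 un ·: BB|Bb
B/III-1 ? II-4×II-3: Bb|bb
⇒ B over [I-1,I-2,II-1,II-2,II-3,II-4,III-1]: 12 consistent
U/I-1 ? ·: Uu|uu
U/I-2 un ·: Uu
U/II-1 aff I-1×I-2: uu
U/II-2 un I-1×I-2: UU|Uu
U/II-3 aff I-1×I-2: uu
U/II-4 ? ·: UU|Uu
U/III-1 un II-4×II-3: Uu
⇒ U over [I-1,I-2,II-1,II-2,II-3,II-4,III-1]: 6 consistent
W/I-1 un ·: WW|Ww
W/I-2 un ·: WW|Ww
W/II-1 un I-1×I-2: WW|Ww
W/II-2 ? I-1×I-2: WW|Ww|ww
W/II-3 un I-1×I-2: Ww
W/II-4 aff ·: ww
W/III-1 aff II-4×II-3: ww
⇒ W over [I-1,I-2,II-1,II-2,II-3,II-4,III-1]: 14 consistent

III-1 ∈ {Bb Uu ww, bb Uu ww}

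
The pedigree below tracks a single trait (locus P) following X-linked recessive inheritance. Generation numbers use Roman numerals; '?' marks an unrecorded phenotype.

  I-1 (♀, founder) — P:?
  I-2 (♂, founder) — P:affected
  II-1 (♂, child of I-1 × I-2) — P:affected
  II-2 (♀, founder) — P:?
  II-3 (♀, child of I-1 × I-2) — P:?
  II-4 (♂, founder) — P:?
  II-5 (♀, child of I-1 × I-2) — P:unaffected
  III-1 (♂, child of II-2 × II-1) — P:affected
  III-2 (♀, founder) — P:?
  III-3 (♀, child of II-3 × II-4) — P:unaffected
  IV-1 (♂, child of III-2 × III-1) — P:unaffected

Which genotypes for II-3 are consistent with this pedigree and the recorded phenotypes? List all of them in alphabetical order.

II-3 ∈ {X^PX^p, X^pX^p}

P/I-1 ? ·: X^PX^p
P/I-2 aff ·: X^pY
P/II-1 aff I-1×I-2: X^pY
P/II-2 ? ·: X^PX^p|X^pX^p
P/II-3 ? I-1×I-2: X^PX^p|X^pX^p
P/II-4 ? ·: X^PY|X^pY
P/II-5 un I-1×I-2: X^PX^p
P/III-1 aff II-2×II-1: X^pY
P/III-2 ? ·: X^PX^P|X^PX^p
P/III-3 un II-3×II-4: X^PX^P|X^PX^p
P/IV-1 un III-2×III-1: X^PY
⇒ P over [I-1,I-2,II-1,II-2,II-3,II-4,II-5,III-1,III-2,III-3,IV-1]: 16 consistent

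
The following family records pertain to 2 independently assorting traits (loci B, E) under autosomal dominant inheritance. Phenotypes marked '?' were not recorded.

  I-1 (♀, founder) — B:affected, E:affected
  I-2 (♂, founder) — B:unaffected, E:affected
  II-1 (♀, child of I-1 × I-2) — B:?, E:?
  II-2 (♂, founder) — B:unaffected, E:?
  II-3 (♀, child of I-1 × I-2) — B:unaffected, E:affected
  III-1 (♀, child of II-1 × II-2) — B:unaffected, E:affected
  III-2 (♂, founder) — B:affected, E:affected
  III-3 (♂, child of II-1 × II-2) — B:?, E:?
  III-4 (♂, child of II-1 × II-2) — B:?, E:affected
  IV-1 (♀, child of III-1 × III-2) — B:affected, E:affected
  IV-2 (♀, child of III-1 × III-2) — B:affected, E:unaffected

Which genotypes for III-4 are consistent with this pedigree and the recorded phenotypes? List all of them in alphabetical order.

B/I-1 aff ·: Bb
B/I-2 un ·: bb
B/II-1 ? I-1×I-2: bb|Bb
B/II-2 un ·: bb
B/II-3 un I-1×I-2: bb
B/III-1 un II-1×II-2: bb
B/III-2 aff ·: Bb|BB
B/III-3 ? II-1×II-2: bb|Bb
B/III-4 ? II-1×II-2: bb|Bb
B/IV-1 aff III-1×III-2: Bb
B/IV-2 aff III-1×III-2: Bb
⇒ B over [I-1,I-2,II-1,II-2,II-3,III-1,III-2,III-3,III-4,IV-1,IV-2]: 10 consistent
E/I-1 aff ·: Ee|EE
E/I-2 aff ·: Ee|EE
E/II-1 ? I-1×I-2: ee|Ee|EE
E/II-2 ? ·: ee|Ee|EE
E/II-3 aff I-1×I-2: Ee|EE
E/III-1 aff II-1×II-2: Ee
E/III-2 aff ·: Ee
E/III-3 ? II-1×II-2: ee|Ee|EE
E/III-4 aff II-1×II-2: Ee|EE
E/IV-1 aff III-1×III-2: Ee|EE
E/IV-2 un III-1×III-2: ee
⇒ E over [I-1,I-2,II-1,II-2,II-3,III-1,III-2,III-3,III-4,IV-1,IV-2]: 226 consistent

III-4 ∈ {Bb EE, Bb Ee, bb EE, bb Ee}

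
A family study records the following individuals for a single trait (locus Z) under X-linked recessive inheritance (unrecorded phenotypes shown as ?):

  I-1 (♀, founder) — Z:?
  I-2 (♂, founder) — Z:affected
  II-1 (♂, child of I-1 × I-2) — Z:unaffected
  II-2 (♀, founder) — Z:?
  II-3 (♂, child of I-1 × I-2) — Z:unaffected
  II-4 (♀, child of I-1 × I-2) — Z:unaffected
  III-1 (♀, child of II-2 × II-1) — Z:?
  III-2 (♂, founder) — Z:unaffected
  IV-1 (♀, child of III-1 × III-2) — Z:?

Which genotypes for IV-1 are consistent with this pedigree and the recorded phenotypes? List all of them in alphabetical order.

Z/I-1 ? ·: X^ZX^Z|X^ZX^z
Z/I-2 aff ·: X^zY
Z/II-1 un I-1×I-2: X^ZY
Z/II-2 ? ·: X^ZX^Z|X^ZX^z|X^zX^z
Z/II-3 un I-1×I-2: X^ZY
Z/II-4 un I-1×I-2: X^ZX^z
Z/III-1 ? II-2×II-1: X^ZX^Z|X^ZX^z
Z/III-2 un ·: X^ZY
Z/IV-1 ? III-1×III-2: X^ZX^Z|X^ZX^z
⇒ Z over [I-1,I-2,II-1,II-2,II-3,II-4,III-1,III-2,IV-1]: 12 consistent

IV-1 ∈ {X^ZX^Z, X^ZX^z}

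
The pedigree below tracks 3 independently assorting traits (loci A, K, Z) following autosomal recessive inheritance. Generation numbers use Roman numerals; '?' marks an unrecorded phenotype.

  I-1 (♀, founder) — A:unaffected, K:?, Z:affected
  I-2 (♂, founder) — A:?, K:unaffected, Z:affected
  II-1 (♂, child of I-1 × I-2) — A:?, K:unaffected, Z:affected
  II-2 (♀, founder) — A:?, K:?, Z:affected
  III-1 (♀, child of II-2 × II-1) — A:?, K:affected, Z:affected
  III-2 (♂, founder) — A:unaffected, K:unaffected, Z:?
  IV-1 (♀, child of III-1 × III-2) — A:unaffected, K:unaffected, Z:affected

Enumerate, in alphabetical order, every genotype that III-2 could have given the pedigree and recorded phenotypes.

III-2 ∈ {AA KK Zz, AA KK zz, AA Kk Zz, AA Kk zz, Aa KK Zz, Aa KK zz, Aa Kk Zz, Aa Kk zz}

A/I-1 un ·: AA|Aa
A/I-2 ? ·: AA|Aa|aa
A/II-1 ? I-1×I-2: AA|Aa|aa
A/II-2 ? ·: AA|Aa|aa
A/III-1 ? II-2×II-1: AA|Aa|aa
A/III-2 un ·: AA|Aa
A/IV-1 un III-1×III-2: AA|Aa
⇒ A over [I-1,I-2,II-1,II-2,III-1,III-2,IV-1]: 190 consistent
K/I-1 ? ·: KK|Kk|kk
K/I-2 un ·: KK|Kk
K/II-1 un I-1×I-2: Kk
K/II-2 ? ·: Kk|kk
K/III-1 aff II-2×II-1: kk
K/III-2 un ·: KK|Kk
K/IV-1 un III-1×III-2: Kk
⇒ K over [I-1,I-2,II-1,II-2,III-1,III-2,IV-1]: 20 consistent
Z/I-1 aff ·: zz
Z/I-2 aff ·: zz
Z/II-1 aff I-1×I-2: zz
Z/II-2 aff ·: zz
Z/III-1 aff II-2×II-1: zz
Z/III-2 ? ·: Zz|zz
Z/IV-1 aff III-1×III-2: zz
⇒ Z over [I-1,I-2,II-1,II-2,III-1,III-2,IV-1]: 2 consistent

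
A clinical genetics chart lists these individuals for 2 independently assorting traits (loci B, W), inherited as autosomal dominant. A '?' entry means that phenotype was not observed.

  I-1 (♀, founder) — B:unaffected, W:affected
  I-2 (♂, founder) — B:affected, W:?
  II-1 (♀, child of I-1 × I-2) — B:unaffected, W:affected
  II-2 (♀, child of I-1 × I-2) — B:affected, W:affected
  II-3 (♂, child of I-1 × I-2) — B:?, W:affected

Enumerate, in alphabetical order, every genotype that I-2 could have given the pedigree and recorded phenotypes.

I-2 ∈ {Bb WW, Bb Ww, Bb ww}

B/I-1 un ·: bb
B/I-2 aff ·: Bb
B/II-1 un I-1×I-2: bb
B/II-2 aff I-1×I-2: Bb
B/II-3 ? I-1×I-2: bb|Bb
⇒ B over [I-1,I-2,II-1,II-2,II-3]: 2 consistent
W/I-1 aff ·: Ww|WW
W/I-2 ? ·: ww|Ww|WW
W/II-1 aff I-1×I-2: Ww|WW
W/II-2 aff I-1×I-2: Ww|WW
W/II-3 aff I-1×I-2: Ww|WW
⇒ W over [I-1,I-2,II-1,II-2,II-3]: 27 consistent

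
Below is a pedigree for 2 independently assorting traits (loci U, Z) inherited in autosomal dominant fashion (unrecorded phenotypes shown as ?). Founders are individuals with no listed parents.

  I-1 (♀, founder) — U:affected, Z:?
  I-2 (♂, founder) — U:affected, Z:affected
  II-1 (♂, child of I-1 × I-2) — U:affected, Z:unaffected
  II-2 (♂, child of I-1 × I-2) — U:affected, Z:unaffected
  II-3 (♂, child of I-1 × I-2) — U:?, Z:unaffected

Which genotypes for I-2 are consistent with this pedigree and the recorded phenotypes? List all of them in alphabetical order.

I-2 ∈ {UU Zz, Uu Zz}

U/I-1 aff ·: Uu|UU
U/I-2 aff ·: Uu|UU
U/II-1 aff I-1×I-2: Uu|UU
U/II-2 aff I-1×I-2: Uu|UU
U/II-3 ? I-1×I-2: uu|Uu|UU
⇒ U over [I-1,I-2,II-1,II-2,II-3]: 29 consistent
Z/I-1 ? ·: zz|Zz
Z/I-2 aff ·: Zz
Z/II-1 un I-1×I-2: zz
Z/II-2 un I-1×I-2: zz
Z/II-3 un I-1×I-2: zz
⇒ Z over [I-1,I-2,II-1,II-2,II-3]: 2 consistent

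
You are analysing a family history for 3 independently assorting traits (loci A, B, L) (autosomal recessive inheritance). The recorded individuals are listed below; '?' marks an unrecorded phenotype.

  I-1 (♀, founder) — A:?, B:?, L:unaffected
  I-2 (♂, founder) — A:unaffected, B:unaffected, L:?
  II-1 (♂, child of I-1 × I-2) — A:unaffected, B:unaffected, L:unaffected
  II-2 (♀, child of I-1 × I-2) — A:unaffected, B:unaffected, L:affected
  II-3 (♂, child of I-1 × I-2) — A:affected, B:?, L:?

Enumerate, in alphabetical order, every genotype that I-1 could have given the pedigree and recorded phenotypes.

A/I-1 ? ·: Aa|aa
A/I-2 un ·: Aa
A/II-1 un I-1×I-2: AA|Aa
A/II-2 un I-1×I-2: AA|Aa
A/II-3 aff I-1×I-2: aa
⇒ A over [I-1,I-2,II-1,II-2,II-3]: 5 consistent
B/I-1 ? ·: BB|Bb|bb
B/I-2 un ·: BB|Bb
B/II-1 un I-1×I-2: BB|Bb
B/II-2 un I-1×I-2: BB|Bb
B/II-3 ? I-1×I-2: BB|Bb|bb
⇒ B over [I-1,I-2,II-1,II-2,II-3]: 32 consistent
L/I-1 un ·: Ll
L/I-2 ? ·: Ll|ll
L/II-1 un I-1×I-2: LL|Ll
L/II-2 aff I-1×I-2: ll
L/II-3 ? I-1×I-2: LL|Ll|ll
⇒ L over [I-1,I-2,II-1,II-2,II-3]: 8 consistent

I-1 ∈ {Aa BB Ll, Aa Bb Ll, Aa bb Ll, aa BB Ll, aa Bb Ll, aa bb Ll}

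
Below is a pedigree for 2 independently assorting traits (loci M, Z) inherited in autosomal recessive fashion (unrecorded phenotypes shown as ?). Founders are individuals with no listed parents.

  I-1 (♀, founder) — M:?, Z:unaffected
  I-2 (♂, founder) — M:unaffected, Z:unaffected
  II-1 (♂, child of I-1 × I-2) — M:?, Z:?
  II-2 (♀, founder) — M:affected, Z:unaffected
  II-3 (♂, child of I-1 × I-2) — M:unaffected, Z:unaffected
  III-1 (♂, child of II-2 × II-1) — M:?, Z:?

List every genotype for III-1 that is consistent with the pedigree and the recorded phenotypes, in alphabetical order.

M/I-1 ? ·: MM|Mm|mm
M/I-2 un ·: MM|Mm
M/II-1 ? I-1×I-2: MM|Mm|mm
M/II-2 aff ·: mm
M/II-3 un I-1×I-2: MM|Mm
M/III-1 ? II-2×II-1: Mm|mm
⇒ M over [I-1,I-2,II-1,II-2,II-3,III-1]: 26 consistent
Z/I-1 un ·: ZZ|Zz
Z/I-2 un ·: ZZ|Zz
Z/II-1 ? I-1×I-2: ZZ|Zz|zz
Z/II-2 un ·: ZZ|Zz
Z/II-3 un I-1×I-2: ZZ|Zz
Z/III-1 ? II-2×II-1: ZZ|Zz|zz
⇒ Z over [I-1,I-2,II-1,II-2,II-3,III-1]: 57 consistent

III-1 ∈ {Mm ZZ, Mm Zz, Mm zz, mm ZZ, mm Zz, mm zz}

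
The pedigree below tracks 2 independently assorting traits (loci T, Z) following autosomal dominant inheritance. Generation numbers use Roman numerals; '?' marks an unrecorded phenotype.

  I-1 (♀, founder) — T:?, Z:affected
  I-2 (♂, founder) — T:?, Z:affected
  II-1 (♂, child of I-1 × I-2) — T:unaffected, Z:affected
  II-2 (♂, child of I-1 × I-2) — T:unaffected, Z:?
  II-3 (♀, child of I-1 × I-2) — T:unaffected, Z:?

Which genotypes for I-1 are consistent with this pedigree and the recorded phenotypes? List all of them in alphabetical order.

T/I-1 ? ·: tt|Tt
T/I-2 ? ·: tt|Tt
T/II-1 un I-1×I-2: tt
T/II-2 un I-1×I-2: tt
T/II-3 un I-1×I-2: tt
⇒ T over [I-1,I-2,II-1,II-2,II-3]: 4 consistent
Z/I-1 aff ·: Zz|ZZ
Z/I-2 aff ·: Zz|ZZ
Z/II-1 aff I-1×I-2: Zz|ZZ
Z/II-2 ? I-1×I-2: zz|Zz|ZZ
Z/II-3 ? I-1×I-2: zz|Zz|ZZ
⇒ Z over [I-1,I-2,II-1,II-2,II-3]: 35 consistent

I-1 ∈ {Tt ZZ, Tt Zz, tt ZZ, tt Zz}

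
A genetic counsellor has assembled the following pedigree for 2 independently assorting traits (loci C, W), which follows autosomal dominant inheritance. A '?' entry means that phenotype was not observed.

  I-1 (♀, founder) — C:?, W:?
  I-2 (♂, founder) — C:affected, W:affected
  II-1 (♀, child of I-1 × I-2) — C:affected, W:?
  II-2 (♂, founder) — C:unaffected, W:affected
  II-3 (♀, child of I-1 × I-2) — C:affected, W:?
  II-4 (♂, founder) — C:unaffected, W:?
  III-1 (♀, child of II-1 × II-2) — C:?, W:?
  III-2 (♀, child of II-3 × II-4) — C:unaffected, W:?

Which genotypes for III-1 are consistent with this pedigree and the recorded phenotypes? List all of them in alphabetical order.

III-1 ∈ {Cc WW, Cc Ww, Cc ww, cc WW, cc Ww, cc ww}

C/I-1 ? ·: cc|Cc|CC
C/I-2 aff ·: Cc|CC
C/II-1 aff I-1×I-2: Cc|CC
C/II-2 un ·: cc
C/II-3 aff I-1×I-2: Cc
C/II-4 un ·: cc
C/III-1 ? II-1×II-2: cc|Cc
C/III-2 un II-3×II-4: cc
⇒ C over [I-1,I-2,II-1,II-2,II-3,II-4,III-1,III-2]: 13 consistent
W/I-1 ? ·: ww|Ww|WW
W/I-2 aff ·: Ww|WW
W/II-1 ? I-1×I-2: ww|Ww|WW
W/II-2 aff ·: Ww|WW
W/II-3 ? I-1×I-2: ww|Ww|WW
W/II-4 ? ·: ww|Ww|WW
W/III-1 ? II-1×II-2: ww|Ww|WW
W/III-2 ? II-3×II-4: ww|Ww|WW
⇒ W over [I-1,I-2,II-1,II-2,II-3,II-4,III-1,III-2]: 476 consistent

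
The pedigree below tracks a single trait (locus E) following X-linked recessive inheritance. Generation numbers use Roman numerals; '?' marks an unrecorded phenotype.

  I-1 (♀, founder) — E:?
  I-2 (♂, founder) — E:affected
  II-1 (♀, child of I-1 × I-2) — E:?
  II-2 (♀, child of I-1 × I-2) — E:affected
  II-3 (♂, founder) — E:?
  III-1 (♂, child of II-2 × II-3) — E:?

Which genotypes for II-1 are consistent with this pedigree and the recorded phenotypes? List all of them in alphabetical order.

II-1 ∈ {X^EX^e, X^eX^e}

E/I-1 ? ·: X^EX^e|X^eX^e
E/I-2 aff ·: X^eY
E/II-1 ? I-1×I-2: X^EX^e|X^eX^e
E/II-2 aff I-1×I-2: X^eX^e
E/II-3 ? ·: X^EY|X^eY
E/III-1 ? II-2×II-3: X^eY
⇒ E over [I-1,I-2,II-1,II-2,II-3,III-1]: 6 consistent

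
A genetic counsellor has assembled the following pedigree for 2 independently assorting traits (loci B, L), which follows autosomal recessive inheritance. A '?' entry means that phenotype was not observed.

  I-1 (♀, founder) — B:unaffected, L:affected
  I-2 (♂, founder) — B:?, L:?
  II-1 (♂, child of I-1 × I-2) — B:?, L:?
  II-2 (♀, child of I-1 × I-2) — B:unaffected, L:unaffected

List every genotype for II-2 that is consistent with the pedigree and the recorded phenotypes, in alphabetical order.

B/I-1 un ·: BB|Bb
B/I-2 ? ·: BB|Bb|bb
B/II-1 ? I-1×I-2: BB|Bb|bb
B/II-2 un I-1×I-2: BB|Bb
⇒ B over [I-1,I-2,II-1,II-2]: 18 consistent
L/I-1 aff ·: ll
L/I-2 ? ·: LL|Ll
L/II-1 ? I-1×I-2: Ll|ll
L/II-2 un I-1×I-2: Ll
⇒ L over [I-1,I-2,II-1,II-2]: 3 consistent

II-2 ∈ {BB Ll, Bb Ll}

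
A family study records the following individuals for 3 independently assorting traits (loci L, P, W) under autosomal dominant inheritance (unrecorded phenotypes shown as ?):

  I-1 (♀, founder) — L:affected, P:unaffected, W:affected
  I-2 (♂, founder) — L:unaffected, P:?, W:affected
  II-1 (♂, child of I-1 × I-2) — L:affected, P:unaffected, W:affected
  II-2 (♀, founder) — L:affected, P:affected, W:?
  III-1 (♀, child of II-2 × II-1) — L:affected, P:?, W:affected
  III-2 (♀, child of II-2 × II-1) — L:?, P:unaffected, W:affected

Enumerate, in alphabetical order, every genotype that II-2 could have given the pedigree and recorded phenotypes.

L/I-1 aff ·: Ll|LL
L/I-2 un ·: ll
L/II-1 aff I-1×I-2: Ll
L/II-2 aff ·: Ll|LL
L/III-1 aff II-2×II-1: Ll|LL
L/III-2 ? II-2×II-1: ll|Ll|LL
⇒ L over [I-1,I-2,II-1,II-2,III-1,III-2]: 20 consistent
P/I-1 un ·: pp
P/I-2 ? ·: pp|Pp
P/II-1 un I-1×I-2: pp
P/II-2 aff ·: Pp
P/III-1 ? II-2×II-1: pp|Pp
P/III-2 un II-2×II-1: pp
⇒ P over [I-1,I-2,II-1,II-2,III-1,III-2]: 4 consistent
W/I-1 aff ·: Ww|WW
W/I-2 aff ·: Ww|WW
W/II-1 aff I-1×I-2: Ww|WW
W/II-2 ? ·: ww|Ww|WW
W/III-1 aff II-2×II-1: Ww|WW
W/III-2 aff II-2×II-1: Ww|WW
⇒ W over [I-1,I-2,II-1,II-2,III-1,III-2]: 51 consistent

II-2 ∈ {LL Pp WW, LL Pp Ww, LL Pp ww, Ll Pp WW, Ll Pp Ww, Ll Pp ww}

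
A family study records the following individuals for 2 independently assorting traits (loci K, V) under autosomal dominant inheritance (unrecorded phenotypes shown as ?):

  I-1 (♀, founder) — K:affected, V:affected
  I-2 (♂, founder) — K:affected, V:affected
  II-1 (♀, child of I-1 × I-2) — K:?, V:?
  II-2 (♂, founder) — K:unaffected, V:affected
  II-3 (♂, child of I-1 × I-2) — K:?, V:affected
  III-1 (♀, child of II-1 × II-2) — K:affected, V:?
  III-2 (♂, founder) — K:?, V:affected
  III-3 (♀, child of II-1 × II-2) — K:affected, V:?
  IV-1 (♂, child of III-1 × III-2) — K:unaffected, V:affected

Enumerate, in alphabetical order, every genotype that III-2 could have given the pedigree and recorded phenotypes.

K/I-1 aff ·: Kk|KK
K/I-2 aff ·: Kk|KK
K/II-1 ? I-1×I-2: Kk|KK
K/II-2 un ·: kk
K/II-3 ? I-1×I-2: kk|Kk|KK
K/III-1 aff II-1×II-2: Kk
K/III-2 ? ·: kk|Kk
K/III-3 aff II-1×II-2: Kk
K/IV-1 un III-1×III-2: kk
⇒ K over [I-1,I-2,II-1,II-2,II-3,III-1,III-2,III-3,IV-1]: 30 consistent
V/I-1 aff ·: Vv|VV
V/I-2 aff ·: Vv|VV
V/II-1 ? I-1×I-2: vv|Vv|VV
V/II-2 aff ·: Vv|VV
V/II-3 aff I-1×I-2: Vv|VV
V/III-1 ? II-1×II-2: vv|Vv|VV
V/III-2 aff ·: Vv|VV
V/III-3 ? II-1×II-2: vv|Vv|VV
V/IV-1 aff III-1×III-2: Vv|VV
⇒ V over [I-1,I-2,II-1,II-2,II-3,III-1,III-2,III-3,IV-1]: 397 consistent

III-2 ∈ {Kk VV, Kk Vv, kk VV, kk Vv}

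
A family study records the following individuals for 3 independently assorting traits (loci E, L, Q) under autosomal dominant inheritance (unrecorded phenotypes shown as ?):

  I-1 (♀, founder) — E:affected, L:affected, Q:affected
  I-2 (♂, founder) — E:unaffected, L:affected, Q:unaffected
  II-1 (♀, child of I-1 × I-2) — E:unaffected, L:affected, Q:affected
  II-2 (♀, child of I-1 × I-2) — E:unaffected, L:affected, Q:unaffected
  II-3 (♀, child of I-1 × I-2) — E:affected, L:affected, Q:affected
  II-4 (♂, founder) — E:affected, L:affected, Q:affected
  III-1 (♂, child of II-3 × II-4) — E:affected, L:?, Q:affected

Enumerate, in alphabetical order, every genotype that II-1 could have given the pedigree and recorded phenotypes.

E/I-1 aff ·: Ee
E/I-2 un ·: ee
E/II-1 un I-1×I-2: ee
E/II-2 un I-1×I-2: ee
E/II-3 aff I-1×I-2: Ee
E/II-4 aff ·: Ee|EE
E/III-1 aff II-3×II-4: Ee|EE
⇒ E over [I-1,I-2,II-1,II-2,II-3,II-4,III-1]: 4 consistent
L/I-1 aff ·: Ll|LL
L/I-2 aff ·: Ll|LL
L/II-1 aff I-1×I-2: Ll|LL
L/II-2 aff I-1×I-2: Ll|LL
L/II-3 aff I-1×I-2: Ll|LL
L/II-4 aff ·: Ll|LL
L/III-1 ? II-3×II-4: ll|Ll|LL
⇒ L over [I-1,I-2,II-1,II-2,II-3,II-4,III-1]: 99 consistent
Q/I-1 aff ·: Qq
Q/I-2 un ·: qq
Q/II-1 aff I-1×I-2: Qq
Q/II-2 un I-1×I-2: qq
Q/II-3 aff I-1×I-2: Qq
Q/II-4 aff ·: Qq|QQ
Q/III-1 aff II-3×II-4: Qq|QQ
⇒ Q over [I-1,I-2,II-1,II-2,II-3,II-4,III-1]: 4 consistent

II-1 ∈ {ee LL Qq, ee Ll Qq}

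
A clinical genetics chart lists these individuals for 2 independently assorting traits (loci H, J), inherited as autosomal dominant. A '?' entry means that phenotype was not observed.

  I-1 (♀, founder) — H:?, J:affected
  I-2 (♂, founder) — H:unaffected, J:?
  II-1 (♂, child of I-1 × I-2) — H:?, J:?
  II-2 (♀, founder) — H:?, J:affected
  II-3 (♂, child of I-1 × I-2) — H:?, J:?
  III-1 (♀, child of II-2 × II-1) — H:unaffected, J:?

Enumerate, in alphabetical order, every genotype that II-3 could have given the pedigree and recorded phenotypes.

H/I-1 ? ·: hh|Hh|HH
H/I-2 un ·: hh
H/II-1 ? I-1×I-2: hh|Hh
H/II-2 ? ·: hh|Hh
H/II-3 ? I-1×I-2: hh|Hh
H/III-1 un II-2×II-1: hh
⇒ H over [I-1,I-2,II-1,II-2,II-3,III-1]: 12 consistent
J/I-1 aff ·: Jj|JJ
J/I-2 ? ·: jj|Jj|JJ
J/II-1 ? I-1×I-2: jj|Jj|JJ
J/II-2 aff ·: Jj|JJ
J/II-3 ? I-1×I-2: jj|Jj|JJ
J/III-1 ? II-2×II-1: jj|Jj|JJ
⇒ J over [I-1,I-2,II-1,II-2,II-3,III-1]: 89 consistent

II-3 ∈ {Hh JJ, Hh Jj, Hh jj, hh JJ, hh Jj, hh jj}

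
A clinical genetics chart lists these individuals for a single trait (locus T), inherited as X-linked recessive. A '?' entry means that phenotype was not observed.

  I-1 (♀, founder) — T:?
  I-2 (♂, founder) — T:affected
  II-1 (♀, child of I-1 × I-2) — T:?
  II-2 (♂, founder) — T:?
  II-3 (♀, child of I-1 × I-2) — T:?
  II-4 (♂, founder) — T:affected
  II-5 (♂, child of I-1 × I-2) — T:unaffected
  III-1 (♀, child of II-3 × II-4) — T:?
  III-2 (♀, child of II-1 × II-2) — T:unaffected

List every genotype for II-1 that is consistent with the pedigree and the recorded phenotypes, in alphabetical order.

T/I-1 ? ·: X^TX^T|X^TX^t
T/I-2 aff ·: X^tY
T/II-1 ? I-1×I-2: X^TX^t|X^tX^t
T/II-2 ? ·: X^TY|X^tY
T/II-3 ? I-1×I-2: X^TX^t|X^tX^t
T/II-4 aff ·: X^tY
T/II-5 un I-1×I-2: X^TY
T/III-1 ? II-3×II-4: X^TX^t|X^tX^t
T/III-2 un II-1×II-2: X^TX^T|X^TX^t
⇒ T over [I-1,I-2,II-1,II-2,II-3,II-4,II-5,III-1,III-2]: 18 consistent

II-1 ∈ {X^TX^t, X^tX^t}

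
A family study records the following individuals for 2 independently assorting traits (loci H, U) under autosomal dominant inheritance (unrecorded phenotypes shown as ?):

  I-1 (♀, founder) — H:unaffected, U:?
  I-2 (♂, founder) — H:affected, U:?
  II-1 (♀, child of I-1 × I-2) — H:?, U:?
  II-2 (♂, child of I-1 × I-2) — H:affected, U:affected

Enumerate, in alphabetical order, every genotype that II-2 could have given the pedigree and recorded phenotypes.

H/I-1 un ·: hh
H/I-2 aff ·: Hh|HH
H/II-1 ? I-1×I-2: hh|Hh
H/II-2 aff I-1×I-2: Hh
⇒ H over [I-1,I-2,II-1,II-2]: 3 consistent
U/I-1 ? ·: uu|Uu|UU
U/I-2 ? ·: uu|Uu|UU
U/II-1 ? I-1×I-2: uu|Uu|UU
U/II-2 aff I-1×I-2: Uu|UU
⇒ U over [I-1,I-2,II-1,II-2]: 21 consistent

II-2 ∈ {Hh UU, Hh Uu}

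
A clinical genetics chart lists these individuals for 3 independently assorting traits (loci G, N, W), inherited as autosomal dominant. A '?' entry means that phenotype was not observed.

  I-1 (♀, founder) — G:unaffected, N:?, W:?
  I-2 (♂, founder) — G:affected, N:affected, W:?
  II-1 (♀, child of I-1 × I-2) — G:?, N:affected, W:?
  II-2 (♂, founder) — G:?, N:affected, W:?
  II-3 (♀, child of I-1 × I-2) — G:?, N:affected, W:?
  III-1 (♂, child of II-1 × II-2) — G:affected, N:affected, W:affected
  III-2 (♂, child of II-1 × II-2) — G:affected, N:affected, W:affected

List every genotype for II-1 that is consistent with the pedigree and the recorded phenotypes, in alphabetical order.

G/I-1 un ·: gg
G/I-2 aff ·: Gg|GG
G/II-1 ? I-1×I-2: gg|Gg
G/II-2 ? ·: gg|Gg|GG
G/II-3 ? I-1×I-2: gg|Gg
G/III-1 aff II-1×II-2: Gg|GG
G/III-2 aff II-1×II-2: Gg|GG
⇒ G over [I-1,I-2,II-1,II-2,II-3,III-1,III-2]: 31 consistent
N/I-1 ? ·: nn|Nn|NN
N/I-2 aff ·: Nn|NN
N/II-1 aff I-1×I-2: Nn|NN
N/II-2 aff ·: Nn|NN
N/II-3 aff I-1×I-2: Nn|NN
N/III-1 aff II-1×II-2: Nn|NN
N/III-2 aff II-1×II-2: Nn|NN
⇒ N over [I-1,I-2,II-1,II-2,II-3,III-1,III-2]: 99 consistent
W/I-1 ? ·: ww|Ww|WW
W/I-2 ? ·: ww|Ww|WW
W/II-1 ? I-1×I-2: ww|Ww|WW
W/II-2 ? ·: ww|Ww|WW
W/II-3 ? I-1×I-2: ww|Ww|WW
W/III-1 aff II-1×II-2: Ww|WW
W/III-2 aff II-1×II-2: Ww|WW
⇒ W over [I-1,I-2,II-1,II-2,II-3,III-1,III-2]: 181 consistent

II-1 ∈ {Gg NN WW, Gg NN Ww, Gg NN ww, Gg Nn WW, Gg Nn Ww, Gg Nn ww, gg NN WW, gg NN Ww, gg NN ww, gg Nn WW, gg Nn Ww, gg Nn ww}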